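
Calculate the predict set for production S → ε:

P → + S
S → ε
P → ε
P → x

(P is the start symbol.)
{ $ }

PREDICT(S → ε) = (FIRST(RHS) \ {ε}) ∪ (FOLLOW(S) if ε ∈ FIRST(RHS), i.e. RHS ⇒* ε)
The right-hand side is ε (FIRST(ε) = { ε }), so the predict set is FOLLOW(S) = { $ }
PREDICT(S → ε) = { $ }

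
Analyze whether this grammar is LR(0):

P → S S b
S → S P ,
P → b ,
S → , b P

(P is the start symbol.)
A grammar is LR(0) if no state in the canonical LR(0) collection has:
  - both a shift item (dot before a terminal) and a complete item (shift-reduce conflict), or
  - two or more complete items (reduce-reduce conflict; the accept item [P' → P .] counts as a complete item here).

Augment with P' → P and build the canonical LR(0) collection (I0 = CLOSURE({[P' → . P]}), then GOTO on every symbol after a dot until no new states appear). It has 12 states:
  I0: { [P → . S S b], [P → . b ,], [P' → . P], [S → . , b P], [S → . S P ,] }  — shift
  I1: { [S → , . b P] }  — shift
  I2: { [P' → P .] }  — accept
  I3: { [P → . S S b], [P → . b ,], [P → S . S b], [S → . , b P], [S → . S P ,], [S → S . P ,] }  — shift
  I4: { [P → b . ,] }  — shift
  I5: { [P → b , .] }  — reduce
  I6: { [S → S P . ,] }  — shift
  I7: { [P → . S S b], [P → . b ,], [P → S . S b], [P → S S . b], [S → . , b P], [S → . S P ,], [S → S . P ,] }  — shift
  I8: { [P → S S b .], [P → b . ,] }  — shift, reduce
  I9: { [S → S P , .] }  — reduce
  I10: { [P → . S S b], [P → . b ,], [S → , b . P], [S → . , b P], [S → . S P ,] }  — shift
  I11: { [S → , b P .] }  — reduce

Conflict in state I8:
  Shift-reduce conflict between [P → S S b .] and [P → b . ,]
So the grammar is NOT LR(0).

Answer: No. Shift-reduce conflict between [P → S S b .] and [P → b . ,]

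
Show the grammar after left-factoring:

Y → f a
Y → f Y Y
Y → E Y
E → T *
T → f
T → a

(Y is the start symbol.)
Left-factoring transforms A → αβ₁ | αβ₂ into A → αA' and A' → β₁ | β₂
(α is the longest common prefix among the alternatives). Repeat until
no nonterminal has two alternatives with a common prefix.

Round 1: Y has alternatives sharing prefix 'f'. Introduce Y': Y → f Y'
  Add: Y' → a
  Add: Y' → Y Y

No remaining common prefixes — done.

Resulting grammar:
Y → f Y'
Y' → a
Y' → Y Y
Y → E Y
E → T *
T → f
T → a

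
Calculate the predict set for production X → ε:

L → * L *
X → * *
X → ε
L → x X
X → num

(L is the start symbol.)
{ $, '*' }

PREDICT(X → ε) = (FIRST(RHS) \ {ε}) ∪ (FOLLOW(X) if ε ∈ FIRST(RHS), i.e. RHS ⇒* ε)
The right-hand side is ε (FIRST(ε) = { ε }), so the predict set is FOLLOW(X) = { $, '*' }
PREDICT(X → ε) = { $, '*' }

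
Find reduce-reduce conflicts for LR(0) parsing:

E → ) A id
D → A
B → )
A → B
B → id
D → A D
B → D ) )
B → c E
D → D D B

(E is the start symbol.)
Yes — I13: [A → B .] vs [D → D D B .]; I16: [B → id .] vs [E → ) A id .]

Augment with E' → E and build the canonical LR(0) collection (I0 = CLOSURE({[E' → . E]}), then GOTO on every symbol after a dot until no new states appear). It has 17 states:
  I0: { [E → . ) A id], [E' → . E] }  — shift
  I1: { [A → . B], [B → . )], [B → . D ) )], [B → . c E], [B → . id], [D → . A D], [D → . A], [D → . D D B], [E → ) . A id] }  — shift
  I2: { [E' → E .] }  — accept
  I3: { [B → ) .] }  — reduce
  I4: { [A → . B], [B → . )], [B → . D ) )], [B → . c E], [B → . id], [D → . A D], [D → . A], [D → . D D B], [D → A . D], [D → A .], [E → ) A . id] }  — shift, reduce
  I5: { [A → B .] }  — reduce
  I6: { [A → . B], [B → . )], [B → . D ) )], [B → . c E], [B → . id], [B → D . ) )], [D → . A D], [D → . A], [D → . D D B], [D → D . D B] }  — shift
  I7: { [B → c . E], [E → . ) A id] }  — shift
  I8: { [B → id .] }  — reduce
  I9: { [B → c E .] }  — reduce
  I10: { [B → ) .], [B → D ) . )] }  — shift, reduce
  I11: { [A → . B], [B → . )], [B → . D ) )], [B → . c E], [B → . id], [D → . A D], [D → . A], [D → . D D B], [D → A . D], [D → A .] }  — shift, reduce
  I12: { [A → . B], [B → . )], [B → . D ) )], [B → . c E], [B → . id], [B → D . ) )], [D → . A D], [D → . A], [D → . D D B], [D → D . D B], [D → D D . B] }  — shift
  I13: { [A → B .], [D → D D B .] }  — 2 reduces
  I14: { [A → . B], [B → . )], [B → . D ) )], [B → . c E], [B → . id], [B → D . ) )], [D → . A D], [D → . A], [D → . D D B], [D → A D .], [D → D . D B] }  — shift, reduce
  I15: { [B → D ) ) .] }  — reduce
  I16: { [B → id .], [E → ) A id .] }  — 2 reduces

I13 contains complete items [A → B .], [D → D D B .] — reduce-reduce conflict.
I16 contains complete items [B → id .], [E → ) A id .] — reduce-reduce conflict.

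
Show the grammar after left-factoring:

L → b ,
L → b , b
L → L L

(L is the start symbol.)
L → b , L'
L' → ε
L' → b
L → L L

Left-factoring transforms A → αβ₁ | αβ₂ into A → αA' and A' → β₁ | β₂
(α is the longest common prefix among the alternatives). Repeat until
no nonterminal has two alternatives with a common prefix.

Round 1: L has alternatives sharing prefix 'b ,'. Introduce L': L → b , L'
  Add: L' → ε
  Add: L' → b

No remaining common prefixes — done.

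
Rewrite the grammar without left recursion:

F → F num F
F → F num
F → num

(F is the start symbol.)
F is directly left-recursive. The standard transformation for
  A → A α₁ | ... | A α_m | β₁ | ... | β_n
is
  A  → β₁ A' | ... | β_n A'
  A' → α₁ A' | ... | α_m A' | ε

F → num becomes F → num F'
F → F num F becomes F' → num F F'
F → F num becomes F' → num F'
Add F' → ε

Resulting grammar:
F → num F'
F' → num F F'
F' → num F'
F' → ε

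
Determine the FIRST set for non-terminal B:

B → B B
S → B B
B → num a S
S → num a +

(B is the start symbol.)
To compute FIRST(B), examine every production with B on the left-hand side, reading each right-hand side left to right until a non-nullable symbol is reached.

From B → B B:
  - B is the symbol being defined: contributes nothing new
    B is not nullable, so stop
From B → num a S:
  - num is a terminal: add 'num' and stop

Collecting: FIRST(B) = { 'num' }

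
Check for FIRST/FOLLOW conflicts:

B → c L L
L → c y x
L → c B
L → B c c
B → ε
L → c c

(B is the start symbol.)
Yes. B → c L L with FOLLOW(B) on { 'c' }

A FIRST/FOLLOW conflict occurs when a non-terminal N has a nullable alternative N → β (β ⇒* ε) and another alternative N → α with FIRST(α) ∩ FOLLOW(N) ≠ ∅: on such a lookahead the parser cannot decide between expanding α and letting N vanish via β.

Nullable non-terminals: B.

B: nullable alternative(s) B → ε; FOLLOW(B) = { $, 'c' }
  B → c L L: FIRST \ {ε} = { 'c' } — overlaps FOLLOW(B) on { 'c' }: CONFLICT
  B → ε: FIRST \ {ε} = { } — this is the only nullable alternative, skip

L has no nullable alternative, so no FIRST/FOLLOW check is needed there.

So the grammar has 1 FIRST/FOLLOW conflict (marked CONFLICT above).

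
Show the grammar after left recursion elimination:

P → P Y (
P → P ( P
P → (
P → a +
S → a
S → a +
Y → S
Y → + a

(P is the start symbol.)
P is directly left-recursive. The standard transformation for
  A → A α₁ | ... | A α_m | β₁ | ... | β_n
is
  A  → β₁ A' | ... | β_n A'
  A' → α₁ A' | ... | α_m A' | ε

P → ( becomes P → ( P'
P → a + becomes P → a + P'
P → P Y ( becomes P' → Y ( P'
P → P ( P becomes P' → ( P P'
Add P' → ε

Productions for other non-terminals are unchanged:
  S → a
  S → a +
  Y → S
  Y → + a

Resulting grammar:
P → ( P'
P → a + P'
P' → Y ( P'
P' → ( P P'
P' → ε
S → a
S → a +
Y → S
Y → + a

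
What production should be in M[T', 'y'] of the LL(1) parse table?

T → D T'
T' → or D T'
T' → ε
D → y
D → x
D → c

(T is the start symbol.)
To find M[T', 'y'], we find productions for T' where 'y' is in the predict set (PREDICT(N → α) = (FIRST(α) \ {ε}) ∪ (FOLLOW(N) if α ⇒* ε)).

Relevant sets:
  FOLLOW(T') = { $ }

T' → or D T': PREDICT = { 'or' }
T' → ε: PREDICT = { $ }

M[T', 'y'] is empty (no production applies)

Answer: Empty (error entry)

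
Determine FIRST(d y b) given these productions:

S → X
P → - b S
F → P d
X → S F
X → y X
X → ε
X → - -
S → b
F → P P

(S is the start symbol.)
{ 'd' }

To compute FIRST(d y b), process the symbols left to right:
Symbol d is a terminal. Add 'd' and stop.
FIRST(d y b) = { 'd' }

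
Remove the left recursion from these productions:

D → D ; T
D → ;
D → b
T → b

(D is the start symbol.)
D is directly left-recursive. The standard transformation for
  A → A α₁ | ... | A α_m | β₁ | ... | β_n
is
  A  → β₁ A' | ... | β_n A'
  A' → α₁ A' | ... | α_m A' | ε

D → ; becomes D → ; D'
D → b becomes D → b D'
D → D ; T becomes D' → ; T D'
Add D' → ε

Productions for other non-terminals are unchanged:
  T → b

Resulting grammar:
D → ; D'
D → b D'
D' → ; T D'
D' → ε
T → b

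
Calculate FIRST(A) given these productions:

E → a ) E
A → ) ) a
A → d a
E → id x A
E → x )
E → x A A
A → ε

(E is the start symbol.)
{ ')', 'd', ε }

To compute FIRST(A), examine every production with A on the left-hand side, reading each right-hand side left to right until a non-nullable symbol is reached.

From A → ) ) a:
  - ')' is a terminal: add ')' and stop
From A → d a:
  - d is a terminal: add 'd' and stop
From A → ε:
  - ε-production, so ε ∈ FIRST(A)

Collecting: FIRST(A) = { ')', 'd', ε }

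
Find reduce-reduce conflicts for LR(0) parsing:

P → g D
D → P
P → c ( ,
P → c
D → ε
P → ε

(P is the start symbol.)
A reduce-reduce conflict occurs when an LR(0) state has two complete items [A → α .] and [B → β .] — both call for a reduction, and with no lookahead the parser cannot choose between them.

Augment with P' → P and build the canonical LR(0) collection (I0 = CLOSURE({[P' → . P]}), then GOTO on every symbol after a dot until no new states appear). It has 8 states:
  I0: { [P → . c ( ,], [P → . c], [P → . g D], [P → .], [P' → . P] }  — shift, reduce
  I1: { [P' → P .] }  — accept
  I2: { [P → c . ( ,], [P → c .] }  — shift, reduce
  I3: { [D → . P], [D → .], [P → . c ( ,], [P → . c], [P → . g D], [P → .], [P → g . D] }  — shift, 2 reduces
  I4: { [P → g D .] }  — reduce
  I5: { [D → P .] }  — reduce
  I6: { [P → c ( . ,] }  — shift
  I7: { [P → c ( , .] }  — reduce

I3 contains complete items [D → .], [P → .] — reduce-reduce conflict.

Answer: Yes — I3: [D → .] vs [P → .]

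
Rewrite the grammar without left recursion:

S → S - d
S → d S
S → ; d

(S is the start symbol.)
S is directly left-recursive. The standard transformation for
  A → A α₁ | ... | A α_m | β₁ | ... | β_n
is
  A  → β₁ A' | ... | β_n A'
  A' → α₁ A' | ... | α_m A' | ε

S → d S becomes S → d S S'
S → ; d becomes S → ; d S'
S → S - d becomes S' → - d S'
Add S' → ε

Resulting grammar:
S → d S S'
S → ; d S'
S' → - d S'
S' → ε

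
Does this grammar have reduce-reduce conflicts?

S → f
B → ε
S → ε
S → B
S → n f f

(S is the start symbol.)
Yes — I0: [B → .] vs [S → .]

A reduce-reduce conflict occurs when an LR(0) state has two complete items [A → α .] and [B → β .] — both call for a reduction, and with no lookahead the parser cannot choose between them.

Augment with S' → S and build the canonical LR(0) collection (I0 = CLOSURE({[S' → . S]}), then GOTO on every symbol after a dot until no new states appear). It has 7 states:
  I0: { [B → .], [S → . B], [S → . f], [S → . n f f], [S → .], [S' → . S] }  — shift, 2 reduces
  I1: { [S → B .] }  — reduce
  I2: { [S' → S .] }  — accept
  I3: { [S → f .] }  — reduce
  I4: { [S → n . f f] }  — shift
  I5: { [S → n f . f] }  — shift
  I6: { [S → n f f .] }  — reduce

I0 contains complete items [B → .], [S → .] — reduce-reduce conflict.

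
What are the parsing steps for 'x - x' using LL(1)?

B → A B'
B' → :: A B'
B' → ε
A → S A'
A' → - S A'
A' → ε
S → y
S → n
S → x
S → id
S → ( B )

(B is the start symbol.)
LL(1) parsing maintains a stack (initially the start symbol over $) and the input. At each step: if the stack top is a terminal, match it against the current input token; if it is a non-terminal N, replace it with the RHS of M[N, lookahead] (the unique production whose predict set contains the lookahead).

Stack is shown with the top on the left.

Stack        Input    Action
----------------------------
B $          x - x $  output B → A B'
A B' $       x - x $  output A → S A'
S A' B' $    x - x $  output S → x
x A' B' $    x - x $  match 'x'
A' B' $      - x $    output A' → - S A'
- S A' B' $  - x $    match '-'
S A' B' $    x $      output S → x
x A' B' $    x $      match 'x'
A' B' $      $        output A' → ε
B' $         $        output B' → ε
$            $        accept

The string is accepted.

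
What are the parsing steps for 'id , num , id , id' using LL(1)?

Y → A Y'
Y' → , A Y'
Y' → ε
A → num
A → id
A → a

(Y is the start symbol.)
LL(1) parsing maintains a stack (initially the start symbol over $) and the input. At each step: if the stack top is a terminal, match it against the current input token; if it is a non-terminal N, replace it with the RHS of M[N, lookahead] (the unique production whose predict set contains the lookahead).

Stack is shown with the top on the left.

Stack     Input                 Action
--------------------------------------
Y $       id , num , id , id $  output Y → A Y'
A Y' $    id , num , id , id $  output A → id
id Y' $   id , num , id , id $  match 'id'
Y' $      , num , id , id $     output Y' → , A Y'
, A Y' $  , num , id , id $     match ','
A Y' $    num , id , id $       output A → num
num Y' $  num , id , id $       match 'num'
Y' $      , id , id $           output Y' → , A Y'
, A Y' $  , id , id $           match ','
A Y' $    id , id $             output A → id
id Y' $   id , id $             match 'id'
Y' $      , id $                output Y' → , A Y'
, A Y' $  , id $                match ','
A Y' $    id $                  output A → id
id Y' $   id $                  match 'id'
Y' $      $                     output Y' → ε
$         $                     accept

The string is accepted.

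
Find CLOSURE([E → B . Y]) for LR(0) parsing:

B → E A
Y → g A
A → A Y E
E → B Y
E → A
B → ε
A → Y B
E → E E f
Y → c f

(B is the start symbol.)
{ [E → B . Y], [Y → . c f], [Y → . g A] }

To compute CLOSURE, for each item [A → α.Bβ] where B is a non-terminal, add [B → .γ] for all productions B → γ; repeat for the newly added items until nothing changes.

Start with: [E → B . Y]
  [E → B . Y] has the dot before Y: add [Y → . g A], [Y → . c f]
No further items can be added.

CLOSURE = { [E → B . Y], [Y → . c f], [Y → . g A] }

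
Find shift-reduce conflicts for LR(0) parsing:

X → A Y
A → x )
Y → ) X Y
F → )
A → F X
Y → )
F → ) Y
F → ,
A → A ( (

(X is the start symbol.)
Augment with X' → X and build the canonical LR(0) collection (I0 = CLOSURE({[X' → . X]}), then GOTO on every symbol after a dot until no new states appear). It has 16 states:
  I0: { [A → . A ( (], [A → . F X], [A → . x )], [F → . ) Y], [F → . )], [F → . ,], [X → . A Y], [X' → . X] }  — shift
  I1: { [F → ) . Y], [F → ) .], [Y → . ) X Y], [Y → . )] }  — shift, reduce
  I2: { [F → , .] }  — reduce
  I3: { [A → A . ( (], [X → A . Y], [Y → . ) X Y], [Y → . )] }  — shift
  I4: { [A → . A ( (], [A → . F X], [A → . x )], [A → F . X], [F → . ) Y], [F → . )], [F → . ,], [X → . A Y] }  — shift
  I5: { [X' → X .] }  — accept
  I6: { [A → x . )] }  — shift
  I7: { [A → x ) .] }  — reduce
  I8: { [A → F X .] }  — reduce
  I9: { [A → A ( . (] }  — shift
  I10: { [A → . A ( (], [A → . F X], [A → . x )], [F → . ) Y], [F → . )], [F → . ,], [X → . A Y], [Y → ) . X Y], [Y → ) .] }  — shift, reduce
  I11: { [X → A Y .] }  — reduce
  I12: { [Y → ) X . Y], [Y → . ) X Y], [Y → . )] }  — shift
  I13: { [Y → ) X Y .] }  — reduce
  I14: { [A → A ( ( .] }  — reduce
  I15: { [F → ) Y .] }  — reduce

I1 contains reduce item [F → ) .] and shift items [Y → . )], [Y → . ) X Y] — shift-reduce conflict.
I10 contains reduce item [Y → ) .] and shift items [A → . x )], [F → . )], [F → . ) Y], [F → . ,] — shift-reduce conflict.

Answer: Yes — I1: [F → ) .] vs [Y → . )]; I10: [Y → ) .] vs [A → . x )]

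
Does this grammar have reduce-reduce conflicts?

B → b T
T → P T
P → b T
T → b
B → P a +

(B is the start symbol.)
Yes — I5: [B → b T .] vs [P → b T .]

A reduce-reduce conflict occurs when an LR(0) state has two complete items [A → α .] and [B → β .] — both call for a reduction, and with no lookahead the parser cannot choose between them.

Augment with B' → B and build the canonical LR(0) collection (I0 = CLOSURE({[B' → . B]}), then GOTO on every symbol after a dot until no new states appear). It has 11 states:
  I0: { [B → . P a +], [B → . b T], [B' → . B], [P → . b T] }  — shift
  I1: { [B' → B .] }  — accept
  I2: { [B → P . a +] }  — shift
  I3: { [B → b . T], [P → . b T], [P → b . T], [T → . P T], [T → . b] }  — shift
  I4: { [P → . b T], [T → . P T], [T → . b], [T → P . T] }  — shift
  I5: { [B → b T .], [P → b T .] }  — 2 reduces
  I6: { [P → . b T], [P → b . T], [T → . P T], [T → . b], [T → b .] }  — shift, reduce
  I7: { [P → b T .] }  — reduce
  I8: { [T → P T .] }  — reduce
  I9: { [B → P a . +] }  — shift
  I10: { [B → P a + .] }  — reduce

I5 contains complete items [B → b T .], [P → b T .] — reduce-reduce conflict.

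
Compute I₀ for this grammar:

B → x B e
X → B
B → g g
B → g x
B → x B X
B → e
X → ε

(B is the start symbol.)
{ [B → . e], [B → . g g], [B → . g x], [B → . x B X], [B → . x B e], [B' → . B] }

First, augment the grammar with B' → B
I₀ = CLOSURE({ [B' → . B] }):
  [B' → . B] has the dot before B: add [B → . x B e], [B → . g g], [B → . g x], [B → . x B X], [B → . e]
No further items can be added.

I₀ = { [B → . e], [B → . g g], [B → . g x], [B → . x B X], [B → . x B e], [B' → . B] }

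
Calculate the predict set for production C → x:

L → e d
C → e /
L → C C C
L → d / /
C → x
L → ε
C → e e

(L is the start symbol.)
PREDICT(C → x) = (FIRST(RHS) \ {ε}) ∪ (FOLLOW(C) if ε ∈ FIRST(RHS), i.e. RHS ⇒* ε)
FIRST(x) = { 'x' }
ε ∉ FIRST(x), so FOLLOW(C) is not added.
PREDICT(C → x) = { 'x' }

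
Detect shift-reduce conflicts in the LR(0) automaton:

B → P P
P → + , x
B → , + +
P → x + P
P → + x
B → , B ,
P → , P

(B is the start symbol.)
Yes — I13: [P → , P .] vs [P → . + , x]

A shift-reduce conflict occurs when an LR(0) state has both:
  - a complete (reduce) item [A → α .] (dot at the end), and
  - a shift item [B → β . c γ] (dot before a terminal).

Augment with B' → B and build the canonical LR(0) collection (I0 = CLOSURE({[B' → . B]}), then GOTO on every symbol after a dot until no new states appear). It has 19 states:
  I0: { [B → . , + +], [B → . , B ,], [B → . P P], [B' → . B], [P → . + , x], [P → . + x], [P → . , P], [P → . x + P] }  — shift
  I1: { [P → + . , x], [P → + . x] }  — shift
  I2: { [B → , . + +], [B → , . B ,], [B → . , + +], [B → . , B ,], [B → . P P], [P → , . P], [P → . + , x], [P → . + x], [P → . , P], [P → . x + P] }  — shift
  I3: { [B' → B .] }  — accept
  I4: { [B → P . P], [P → . + , x], [P → . + x], [P → . , P], [P → . x + P] }  — shift
  I5: { [P → x . + P] }  — shift
  I6: { [P → . + , x], [P → . + x], [P → . , P], [P → . x + P], [P → x + . P] }  — shift
  I7: { [P → , . P], [P → . + , x], [P → . + x], [P → . , P], [P → . x + P] }  — shift
  I8: { [P → x + P .] }  — reduce
  I9: { [P → , P .] }  — reduce
  I10: { [B → P P .] }  — reduce
  I11: { [B → , + . +], [P → + . , x], [P → + . x] }  — shift
  I12: { [B → , B . ,] }  — shift
  I13: { [B → P . P], [P → , P .], [P → . + , x], [P → . + x], [P → . , P], [P → . x + P] }  — shift, reduce
  I14: { [B → , B , .] }  — reduce
  I15: { [B → , + + .] }  — reduce
  I16: { [P → + , . x] }  — shift
  I17: { [P → + x .] }  — reduce
  I18: { [P → + , x .] }  — reduce

I13 contains reduce item [P → , P .] and shift items [P → . + , x], [P → . + x], [P → . , P], [P → . x + P] — shift-reduce conflict.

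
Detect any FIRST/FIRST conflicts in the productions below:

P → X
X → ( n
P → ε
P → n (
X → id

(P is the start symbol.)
FIRST sets of the non-terminals at (or reachable through a nullable prefix from) the front of some alternative:
  FIRST(X) = { '(', 'id' }

Productions for P:
  P → X: FIRST = { '(', 'id' }
  P → ε: FIRST = { ε }
  P → n (: FIRST = { 'n' }
Productions for X:
  X → ( n: FIRST = { '(' }
  X → id: FIRST = { 'id' }

All alternatives of each non-terminal have pairwise disjoint FIRST sets.

Answer: No FIRST/FIRST conflicts.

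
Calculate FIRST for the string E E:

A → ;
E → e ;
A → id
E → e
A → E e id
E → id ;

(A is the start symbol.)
FIRST sets of the non-terminals involved (from the grammar, by fixed-point iteration):
  FIRST(E) = { 'e', 'id' }

To compute FIRST(E E), process the symbols left to right:
Symbol E is a non-terminal. Add FIRST(E) \ {ε} = { 'e', 'id' }
E is not nullable (ε ∉ FIRST(E)), so stop here.
FIRST(E E) = { 'e', 'id' }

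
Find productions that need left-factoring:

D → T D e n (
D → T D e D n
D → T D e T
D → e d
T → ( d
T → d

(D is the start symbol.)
Left-factoring is needed when two productions for the same non-terminal
share a common prefix on the right-hand side.

Productions for D:
  D → T D e n (
  D → T D e D n
  D → T D e T
  D → e d
Productions for T:
  T → ( d
  T → d

Found common prefix 'T D e' in productions for D

Answer: Yes, D has productions with common prefix 'T D e'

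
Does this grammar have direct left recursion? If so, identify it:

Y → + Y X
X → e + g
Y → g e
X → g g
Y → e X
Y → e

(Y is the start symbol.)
Direct left recursion occurs when N → N α for some non-terminal N (the right-hand side begins with the left-hand side itself).

Y → + Y X: starts with '+'
X → e + g: starts with e
Y → g e: starts with g
X → g g: starts with g
Y → e X: starts with e
Y → e: starts with e

No direct left recursion found.

Answer: No direct left recursion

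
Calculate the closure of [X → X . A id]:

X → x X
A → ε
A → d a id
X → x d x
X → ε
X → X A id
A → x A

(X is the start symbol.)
{ [A → . d a id], [A → . x A], [A → .], [X → X . A id] }

Start with: [X → X . A id]
  [X → X . A id] has the dot before A: add [A → .], [A → . d a id], [A → . x A]
No further items can be added.

CLOSURE = { [A → . d a id], [A → . x A], [A → .], [X → X . A id] }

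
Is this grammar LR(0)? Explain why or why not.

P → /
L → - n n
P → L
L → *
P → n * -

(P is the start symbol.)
A grammar is LR(0) if no state in the canonical LR(0) collection has:
  - both a shift item (dot before a terminal) and a complete item (shift-reduce conflict), or
  - two or more complete items (reduce-reduce conflict; the accept item [P' → P .] counts as a complete item here).

Augment with P' → P and build the canonical LR(0) collection (I0 = CLOSURE({[P' → . P]}), then GOTO on every symbol after a dot until no new states appear). It has 11 states:
  I0: { [L → . *], [L → . - n n], [P → . /], [P → . L], [P → . n * -], [P' → . P] }  — shift
  I1: { [L → * .] }  — reduce
  I2: { [L → - . n n] }  — shift
  I3: { [P → / .] }  — reduce
  I4: { [P → L .] }  — reduce
  I5: { [P' → P .] }  — accept
  I6: { [P → n . * -] }  — shift
  I7: { [P → n * . -] }  — shift
  I8: { [P → n * - .] }  — reduce
  I9: { [L → - n . n] }  — shift
  I10: { [L → - n n .] }  — reduce

Every state is either a pure shift/goto state or contains exactly one complete item and nothing to shift — no conflicts. The grammar is LR(0).

Answer: Yes, the grammar is LR(0)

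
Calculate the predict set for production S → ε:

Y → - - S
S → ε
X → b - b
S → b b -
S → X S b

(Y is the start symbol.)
PREDICT(S → ε) = (FIRST(RHS) \ {ε}) ∪ (FOLLOW(S) if ε ∈ FIRST(RHS), i.e. RHS ⇒* ε)
The right-hand side is ε (FIRST(ε) = { ε }), so the predict set is FOLLOW(S) = { $, 'b' }
PREDICT(S → ε) = { $, 'b' }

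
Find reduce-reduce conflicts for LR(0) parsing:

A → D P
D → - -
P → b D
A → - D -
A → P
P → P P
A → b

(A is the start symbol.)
Augment with A' → A and build the canonical LR(0) collection (I0 = CLOSURE({[A' → . A]}), then GOTO on every symbol after a dot until no new states appear). It has 15 states:
  I0: { [A → . - D -], [A → . D P], [A → . P], [A → . b], [A' → . A], [D → . - -], [P → . P P], [P → . b D] }  — shift
  I1: { [A → - . D -], [D → - . -], [D → . - -] }  — shift
  I2: { [A' → A .] }  — accept
  I3: { [A → D . P], [P → . P P], [P → . b D] }  — shift
  I4: { [A → P .], [P → . P P], [P → . b D], [P → P . P] }  — shift, reduce
  I5: { [A → b .], [D → . - -], [P → b . D] }  — shift, reduce
  I6: { [D → - . -] }  — shift
  I7: { [P → b D .] }  — reduce
  I8: { [D → - - .] }  — reduce
  I9: { [P → . P P], [P → . b D], [P → P . P], [P → P P .] }  — shift, reduce
  I10: { [D → . - -], [P → b . D] }  — shift
  I11: { [A → D P .], [P → . P P], [P → . b D], [P → P . P] }  — shift, reduce
  I12: { [D → - - .], [D → - . -] }  — shift, reduce
  I13: { [A → - D . -] }  — shift
  I14: { [A → - D - .] }  — reduce

No state contains more than one complete item.

Answer: No reduce-reduce conflicts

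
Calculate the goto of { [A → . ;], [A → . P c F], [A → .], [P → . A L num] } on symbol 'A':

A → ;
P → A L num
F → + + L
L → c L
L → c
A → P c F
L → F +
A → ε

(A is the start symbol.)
{ [F → . + + L], [L → . F +], [L → . c L], [L → . c], [P → A . L num] }

GOTO(I, 'A') = CLOSURE({ [A → αX.β] : [A → α.Xβ] ∈ I, X = 'A' })

Items with dot before 'A', with the dot advanced:
  [P → . A L num] → [P → A . L num]
Closure of the advanced items:
  [P → A . L num] has the dot before L: add [L → . c L], [L → . c], [L → . F +]
  [L → . F +] has the dot before F: add [F → . + + L]

GOTO = { [F → . + + L], [L → . F +], [L → . c L], [L → . c], [P → A . L num] }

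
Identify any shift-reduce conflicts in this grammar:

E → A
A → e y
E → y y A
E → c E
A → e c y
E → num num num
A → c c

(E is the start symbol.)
Yes — I17: [A → c c .] vs [A → . c c]

A shift-reduce conflict occurs when an LR(0) state has both:
  - a complete (reduce) item [A → α .] (dot at the end), and
  - a shift item [B → β . c γ] (dot before a terminal).

Augment with E' → E and build the canonical LR(0) collection (I0 = CLOSURE({[E' → . E]}), then GOTO on every symbol after a dot until no new states appear). It has 18 states:
  I0: { [A → . c c], [A → . e c y], [A → . e y], [E → . A], [E → . c E], [E → . num num num], [E → . y y A], [E' → . E] }  — shift
  I1: { [E → A .] }  — reduce
  I2: { [E' → E .] }  — accept
  I3: { [A → . c c], [A → . e c y], [A → . e y], [A → c . c], [E → . A], [E → . c E], [E → . num num num], [E → . y y A], [E → c . E] }  — shift
  I4: { [A → e . c y], [A → e . y] }  — shift
  I5: { [E → num . num num] }  — shift
  I6: { [E → y . y A] }  — shift
  I7: { [A → . c c], [A → . e c y], [A → . e y], [E → y y . A] }  — shift
  I8: { [E → y y A .] }  — reduce
  I9: { [A → c . c] }  — shift
  I10: { [A → c c .] }  — reduce
  I11: { [E → num num . num] }  — shift
  I12: { [E → num num num .] }  — reduce
  I13: { [A → e c . y] }  — shift
  I14: { [A → e y .] }  — reduce
  I15: { [A → e c y .] }  — reduce
  I16: { [E → c E .] }  — reduce
  I17: { [A → . c c], [A → . e c y], [A → . e y], [A → c . c], [A → c c .], [E → . A], [E → . c E], [E → . num num num], [E → . y y A], [E → c . E] }  — shift, reduce

I17 contains reduce item [A → c c .] and shift items [A → . c c], [A → c . c], [A → . e c y], [A → . e y], [E → . c E], [E → . num num num], [E → . y y A] — shift-reduce conflict.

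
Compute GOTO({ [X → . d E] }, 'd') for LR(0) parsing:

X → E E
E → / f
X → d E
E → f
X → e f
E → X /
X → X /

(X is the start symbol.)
{ [E → . / f], [E → . X /], [E → . f], [X → . E E], [X → . X /], [X → . d E], [X → . e f], [X → d . E] }

GOTO(I, 'd') = CLOSURE({ [A → αX.β] : [A → α.Xβ] ∈ I, X = 'd' })

Items with dot before 'd', with the dot advanced:
  [X → . d E] → [X → d . E]
Closure of the advanced items:
  [X → d . E] has the dot before E: add [E → . / f], [E → . f], [E → . X /]
  [E → . X /] has the dot before X: add [X → . E E], [X → . d E], [X → . e f], [X → . X /]

GOTO = { [E → . / f], [E → . X /], [E → . f], [X → . E E], [X → . X /], [X → . d E], [X → . e f], [X → d . E] }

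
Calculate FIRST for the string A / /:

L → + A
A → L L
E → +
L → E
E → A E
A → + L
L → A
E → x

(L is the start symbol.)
FIRST sets of the non-terminals involved (from the grammar, by fixed-point iteration):
  FIRST(A) = { '+', 'x' }

To compute FIRST(A / /), process the symbols left to right:
Symbol A is a non-terminal. Add FIRST(A) \ {ε} = { '+', 'x' }
A is not nullable (ε ∉ FIRST(A)), so stop here.
FIRST(A / /) = { '+', 'x' }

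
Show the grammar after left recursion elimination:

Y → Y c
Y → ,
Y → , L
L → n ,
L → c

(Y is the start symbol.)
Y → , Y'
Y → , L Y'
Y' → c Y'
Y' → ε
L → n ,
L → c

Y is directly left-recursive. The standard transformation for
  A → A α₁ | ... | A α_m | β₁ | ... | β_n
is
  A  → β₁ A' | ... | β_n A'
  A' → α₁ A' | ... | α_m A' | ε

Y → , becomes Y → , Y'
Y → , L becomes Y → , L Y'
Y → Y c becomes Y' → c Y'
Add Y' → ε

Productions for other non-terminals are unchanged:
  L → n ,
  L → c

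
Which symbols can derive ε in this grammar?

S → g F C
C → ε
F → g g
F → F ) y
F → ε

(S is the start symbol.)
{ 'C', 'F' }

ε-productions: C → ε, F → ε
So C, F are immediately nullable.
No further non-terminal can be added: every production for the remaining non-terminals contains a terminal or a non-nullable non-terminal.
Nullable = { 'C', 'F' }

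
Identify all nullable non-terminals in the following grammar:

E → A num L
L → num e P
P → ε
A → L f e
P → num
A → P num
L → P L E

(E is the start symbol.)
A non-terminal is nullable if it can derive ε (the empty string): either it has an ε-production, or it has a production whose right-hand side consists entirely of nullable non-terminals.

ε-productions: P → ε
So P is immediately nullable.
No further non-terminal can be added: every production for the remaining non-terminals contains a terminal or a non-nullable non-terminal.
Nullable = { 'P' }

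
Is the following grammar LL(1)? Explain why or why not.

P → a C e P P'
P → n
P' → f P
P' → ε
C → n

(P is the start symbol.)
No. Predict set conflict for P': { 'f' }

A grammar is LL(1) if for each non-terminal N with multiple productions, the predict sets of those productions are pairwise disjoint, where PREDICT(N → α) = (FIRST(α) \ {ε}) ∪ (FOLLOW(N) if α ⇒* ε).

Relevant sets:
  FOLLOW(P') = { $, 'f' }

For P:
  PREDICT(P → a C e P P') = { 'a' }
  PREDICT(P → n) = { 'n' }
For P':
  PREDICT(P' → f P) = { 'f' }
  PREDICT(P' → ε) = { $, 'f' }
C has a single production, so nothing to check there.

Conflict found: Predict set conflict for P': { 'f' }
The grammar is NOT LL(1).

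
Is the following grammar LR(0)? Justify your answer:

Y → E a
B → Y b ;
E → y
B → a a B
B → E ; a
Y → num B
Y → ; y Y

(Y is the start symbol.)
Yes, the grammar is LR(0)

A grammar is LR(0) if no state in the canonical LR(0) collection has:
  - both a shift item (dot before a terminal) and a complete item (shift-reduce conflict), or
  - two or more complete items (reduce-reduce conflict; the accept item [Y' → Y .] counts as a complete item here).

Augment with Y' → Y and build the canonical LR(0) collection (I0 = CLOSURE({[Y' → . Y]}), then GOTO on every symbol after a dot until no new states appear). It has 19 states:
  I0: { [E → . y], [Y → . ; y Y], [Y → . E a], [Y → . num B], [Y' → . Y] }  — shift
  I1: { [Y → ; . y Y] }  — shift
  I2: { [Y → E . a] }  — shift
  I3: { [Y' → Y .] }  — accept
  I4: { [B → . E ; a], [B → . Y b ;], [B → . a a B], [E → . y], [Y → . ; y Y], [Y → . E a], [Y → . num B], [Y → num . B] }  — shift
  I5: { [E → y .] }  — reduce
  I6: { [Y → num B .] }  — reduce
  I7: { [B → E . ; a], [Y → E . a] }  — shift
  I8: { [B → Y . b ;] }  — shift
  I9: { [B → a . a B] }  — shift
  I10: { [B → . E ; a], [B → . Y b ;], [B → . a a B], [B → a a . B], [E → . y], [Y → . ; y Y], [Y → . E a], [Y → . num B] }  — shift
  I11: { [B → a a B .] }  — reduce
  I12: { [B → Y b . ;] }  — shift
  I13: { [B → Y b ; .] }  — reduce
  I14: { [B → E ; . a] }  — shift
  I15: { [Y → E a .] }  — reduce
  I16: { [B → E ; a .] }  — reduce
  I17: { [E → . y], [Y → . ; y Y], [Y → . E a], [Y → . num B], [Y → ; y . Y] }  — shift
  I18: { [Y → ; y Y .] }  — reduce

Every state is either a pure shift/goto state or contains exactly one complete item and nothing to shift — no conflicts. The grammar is LR(0).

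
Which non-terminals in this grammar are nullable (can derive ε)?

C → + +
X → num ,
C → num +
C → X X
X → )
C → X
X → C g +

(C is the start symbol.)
There are no ε-productions, so no non-terminal can derive ε.
No non-terminals are nullable.

Answer: None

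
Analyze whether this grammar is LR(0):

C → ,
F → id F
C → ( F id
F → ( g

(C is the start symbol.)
A grammar is LR(0) if no state in the canonical LR(0) collection has:
  - both a shift item (dot before a terminal) and a complete item (shift-reduce conflict), or
  - two or more complete items (reduce-reduce conflict; the accept item [C' → C .] counts as a complete item here).

Augment with C' → C and build the canonical LR(0) collection (I0 = CLOSURE({[C' → . C]}), then GOTO on every symbol after a dot until no new states appear). It has 10 states:
  I0: { [C → . ( F id], [C → . ,], [C' → . C] }  — shift
  I1: { [C → ( . F id], [F → . ( g], [F → . id F] }  — shift
  I2: { [C → , .] }  — reduce
  I3: { [C' → C .] }  — accept
  I4: { [F → ( . g] }  — shift
  I5: { [C → ( F . id] }  — shift
  I6: { [F → . ( g], [F → . id F], [F → id . F] }  — shift
  I7: { [F → id F .] }  — reduce
  I8: { [C → ( F id .] }  — reduce
  I9: { [F → ( g .] }  — reduce

Every state is either a pure shift/goto state or contains exactly one complete item and nothing to shift — no conflicts. The grammar is LR(0).

Answer: Yes, the grammar is LR(0)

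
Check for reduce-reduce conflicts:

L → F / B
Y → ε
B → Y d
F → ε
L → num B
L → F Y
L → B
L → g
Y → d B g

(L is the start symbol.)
Yes — I0: [F → .] vs [Y → .]

Augment with L' → L and build the canonical LR(0) collection (I0 = CLOSURE({[L' → . L]}), then GOTO on every symbol after a dot until no new states appear). It has 15 states:
  I0: { [B → . Y d], [F → .], [L → . B], [L → . F / B], [L → . F Y], [L → . g], [L → . num B], [L' → . L], [Y → . d B g], [Y → .] }  — shift, 2 reduces
  I1: { [L → B .] }  — reduce
  I2: { [L → F . / B], [L → F . Y], [Y → . d B g], [Y → .] }  — shift, reduce
  I3: { [L' → L .] }  — accept
  I4: { [B → Y . d] }  — shift
  I5: { [B → . Y d], [Y → . d B g], [Y → .], [Y → d . B g] }  — shift, reduce
  I6: { [L → g .] }  — reduce
  I7: { [B → . Y d], [L → num . B], [Y → . d B g], [Y → .] }  — shift, reduce
  I8: { [L → num B .] }  — reduce
  I9: { [Y → d B . g] }  — shift
  I10: { [Y → d B g .] }  — reduce
  I11: { [B → Y d .] }  — reduce
  I12: { [B → . Y d], [L → F / . B], [Y → . d B g], [Y → .] }  — shift, reduce
  I13: { [L → F Y .] }  — reduce
  I14: { [L → F / B .] }  — reduce

I0 contains complete items [F → .], [Y → .] — reduce-reduce conflict.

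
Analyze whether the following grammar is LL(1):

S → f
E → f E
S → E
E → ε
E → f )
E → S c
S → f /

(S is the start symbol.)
Relevant sets:
  FIRST(E) = { 'c', 'f', ε }
  FIRST(S) = { 'c', 'f', ε }
  FOLLOW(S) = { $, 'c' }
  FOLLOW(E) = { $, 'c' }

For S:
  PREDICT(S → f) = { 'f' }
  PREDICT(S → E) = { $, 'c', 'f' }
  PREDICT(S → f '/') = { 'f' }
For E:
  PREDICT(E → f E) = { 'f' }
  PREDICT(E → ε) = { $, 'c' }
  PREDICT(E → f ')') = { 'f' }
  PREDICT(E → S c) = { 'c', 'f' }

Conflict found: Predict set conflict for S: { 'f' }
The grammar is NOT LL(1).

Answer: No. Predict set conflict for S: { 'f' }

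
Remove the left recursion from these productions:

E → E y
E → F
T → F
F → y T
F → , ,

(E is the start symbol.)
E is directly left-recursive. The standard transformation for
  A → A α₁ | ... | A α_m | β₁ | ... | β_n
is
  A  → β₁ A' | ... | β_n A'
  A' → α₁ A' | ... | α_m A' | ε

E → F becomes E → F E'
E → E y becomes E' → y E'
Add E' → ε

Productions for other non-terminals are unchanged:
  T → F
  F → y T
  F → , ,

Resulting grammar:
E → F E'
E' → y E'
E' → ε
T → F
F → y T
F → , ,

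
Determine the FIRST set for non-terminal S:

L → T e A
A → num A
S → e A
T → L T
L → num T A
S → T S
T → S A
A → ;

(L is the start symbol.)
{ 'e', 'num' }

To compute FIRST(S), examine every production with S on the left-hand side, reading each right-hand side left to right until a non-nullable symbol is reached.

FIRST sets of the other non-terminals involved (by the same procedure, iterated to a fixed point):
  FIRST(T) = { 'e', 'num' }

From S → e A:
  - e is a terminal: add 'e' and stop
From S → T S:
  - T is a non-terminal: add FIRST(T) \ {ε} = { 'e', 'num' }
    T is not nullable, so stop

Collecting: FIRST(S) = { 'e', 'num' }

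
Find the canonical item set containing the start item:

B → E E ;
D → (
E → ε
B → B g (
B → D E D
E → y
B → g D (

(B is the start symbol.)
{ [B → . B g (], [B → . D E D], [B → . E E ;], [B → . g D (], [B' → . B], [D → . (], [E → . y], [E → .] }

First, augment the grammar with B' → B
I₀ = CLOSURE({ [B' → . B] }):
  [B' → . B] has the dot before B: add [B → . E E ;], [B → . B g (], [B → . D E D], [B → . g D (]
  [B → . E E ;] has the dot before E: add [E → .], [E → . y]
  [B → . D E D] has the dot before D: add [D → . (]
No further items can be added.

I₀ = { [B → . B g (], [B → . D E D], [B → . E E ;], [B → . g D (], [B' → . B], [D → . (], [E → . y], [E → .] }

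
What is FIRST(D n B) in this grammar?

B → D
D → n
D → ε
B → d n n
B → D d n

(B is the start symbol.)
FIRST sets of the non-terminals involved (from the grammar, by fixed-point iteration):
  FIRST(D) = { 'n', ε }

To compute FIRST(D n B), process the symbols left to right:
Symbol D is a non-terminal. Add FIRST(D) \ {ε} = { 'n' }
D is nullable (ε ∈ FIRST(D)), continue to the next symbol.
Symbol n is a terminal. Add 'n' and stop.
FIRST(D n B) = { 'n' }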